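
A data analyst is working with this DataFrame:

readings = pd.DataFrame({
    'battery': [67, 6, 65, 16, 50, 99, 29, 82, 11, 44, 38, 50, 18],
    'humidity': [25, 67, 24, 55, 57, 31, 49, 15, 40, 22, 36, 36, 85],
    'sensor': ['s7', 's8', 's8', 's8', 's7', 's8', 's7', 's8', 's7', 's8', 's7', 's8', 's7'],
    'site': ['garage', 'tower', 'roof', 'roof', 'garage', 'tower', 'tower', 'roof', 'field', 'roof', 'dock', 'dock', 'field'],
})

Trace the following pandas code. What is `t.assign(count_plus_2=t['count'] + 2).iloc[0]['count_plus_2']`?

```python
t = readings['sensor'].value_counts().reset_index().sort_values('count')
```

8

value_counts of sensor:
sensor
s8    7
s7    6
Name: count, dtype: int64
reset_index():
  sensor  count
0     s8      7
1     s7      6
sort by count:
  sensor  count
1     s7      6
0     s8      7
add column count_plus_2 = t['count'] + 2:
  sensor  count  count_plus_2
1     s7      6             8
0     s8      7             9
Reading off the value at position 0, column 'count_plus_2', we get 8.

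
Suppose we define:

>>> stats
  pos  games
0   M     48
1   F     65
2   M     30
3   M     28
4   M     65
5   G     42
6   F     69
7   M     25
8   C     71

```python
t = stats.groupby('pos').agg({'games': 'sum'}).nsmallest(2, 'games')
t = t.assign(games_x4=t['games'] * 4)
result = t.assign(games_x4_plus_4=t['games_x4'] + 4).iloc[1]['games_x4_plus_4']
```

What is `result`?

288

group by pos, sum of games:
     games
pos       
C       71
F      134
G       42
M      196
take 2 rows with smallest games:
     games
pos       
G       42
C       71
add column games_x4 = t['games'] * 4:
     games  games_x4
pos                 
G       42       168
C       71       284
add column games_x4_plus_4 = t['games_x4'] + 4:
     games  games_x4  games_x4_plus_4
pos                                  
G       42       168              172
C       71       284              288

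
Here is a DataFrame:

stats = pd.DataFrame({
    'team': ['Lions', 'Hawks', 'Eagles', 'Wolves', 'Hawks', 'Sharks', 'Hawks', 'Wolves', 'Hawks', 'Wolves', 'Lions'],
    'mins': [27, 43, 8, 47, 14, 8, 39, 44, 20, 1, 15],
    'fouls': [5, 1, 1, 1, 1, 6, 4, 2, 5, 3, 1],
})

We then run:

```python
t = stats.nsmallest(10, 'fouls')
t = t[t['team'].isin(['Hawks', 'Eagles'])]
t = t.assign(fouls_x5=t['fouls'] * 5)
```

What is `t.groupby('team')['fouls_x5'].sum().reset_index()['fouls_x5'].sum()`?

60

take 10 rows with smallest fouls:
      team  mins  fouls
1    Hawks    43      1
2   Eagles     8      1
3   Wolves    47      1
4    Hawks    14      1
10   Lions    15      1
7   Wolves    44      2
9   Wolves     1      3
6    Hawks    39      4
0    Lions    27      5
8    Hawks    20      5
filter rows where team in ['Hawks', 'Eagles']:
     team  mins  fouls
1   Hawks    43      1
2  Eagles     8      1
4   Hawks    14      1
6   Hawks    39      4
8   Hawks    20      5
add column fouls_x5 = t['fouls'] * 5:
     team  mins  fouls  fouls_x5
1   Hawks    43      1         5
2  Eagles     8      1         5
4   Hawks    14      1         5
6   Hawks    39      4        20
8   Hawks    20      5        25
group by team, sum of fouls_x5:
team
Eagles     5
Hawks     55
Name: fouls_x5, dtype: int64
reset_index():
     team  fouls_x5
0  Eagles         5
1   Hawks        55
The sum of column 'fouls_x5' is 60.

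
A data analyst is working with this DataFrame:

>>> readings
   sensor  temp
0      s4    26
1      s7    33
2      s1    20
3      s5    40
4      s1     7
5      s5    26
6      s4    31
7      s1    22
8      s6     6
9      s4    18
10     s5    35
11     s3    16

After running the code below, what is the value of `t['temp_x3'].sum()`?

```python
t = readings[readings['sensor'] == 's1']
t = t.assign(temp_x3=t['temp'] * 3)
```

147

filter rows where sensor == 's1':
  sensor  temp
2     s1    20
4     s1     7
7     s1    22
add column temp_x3 = t['temp'] * 3:
  sensor  temp  temp_x3
2     s1    20       60
4     s1     7       21
7     s1    22       66
sum of column 'temp_x3' → 147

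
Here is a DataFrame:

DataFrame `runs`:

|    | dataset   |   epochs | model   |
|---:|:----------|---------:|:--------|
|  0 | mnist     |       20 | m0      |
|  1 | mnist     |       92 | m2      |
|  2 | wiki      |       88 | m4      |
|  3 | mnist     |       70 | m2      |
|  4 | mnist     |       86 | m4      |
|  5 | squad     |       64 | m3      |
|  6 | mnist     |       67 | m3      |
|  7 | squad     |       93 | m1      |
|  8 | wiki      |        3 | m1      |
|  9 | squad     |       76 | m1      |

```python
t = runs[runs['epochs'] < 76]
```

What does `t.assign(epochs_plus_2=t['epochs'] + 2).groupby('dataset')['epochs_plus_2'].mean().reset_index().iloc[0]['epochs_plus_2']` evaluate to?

filter rows where epochs < 76:
  dataset  epochs model
0   mnist      20    m0
3   mnist      70    m2
5   squad      64    m3
6   mnist      67    m3
8    wiki       3    m1
add column epochs_plus_2 = t['epochs'] + 2:
  dataset  epochs model  epochs_plus_2
0   mnist      20    m0             22
3   mnist      70    m2             72
5   squad      64    m3             66
6   mnist      67    m3             69
8    wiki       3    m1              5
group by dataset, mean of epochs_plus_2:
dataset
mnist    54.333333
squad    66.000000
wiki      5.000000
Name: epochs_plus_2, dtype: float64
reset_index():
  dataset  epochs_plus_2
0   mnist      54.333333
1   squad      66.000000
2    wiki       5.000000
Reading off the value at position 0, column 'epochs_plus_2', we get 54.3333333333.

54.3333333333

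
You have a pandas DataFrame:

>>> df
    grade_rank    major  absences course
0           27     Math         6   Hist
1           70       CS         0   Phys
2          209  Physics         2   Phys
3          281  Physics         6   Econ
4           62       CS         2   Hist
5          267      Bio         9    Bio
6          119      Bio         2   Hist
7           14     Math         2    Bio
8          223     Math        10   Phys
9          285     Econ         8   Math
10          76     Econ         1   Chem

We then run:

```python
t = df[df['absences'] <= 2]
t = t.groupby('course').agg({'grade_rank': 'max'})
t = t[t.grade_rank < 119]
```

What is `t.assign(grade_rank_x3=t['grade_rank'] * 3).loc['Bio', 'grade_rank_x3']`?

42

filter rows where absences <= 2:
    grade_rank    major  absences course
1           70       CS         0   Phys
2          209  Physics         2   Phys
4           62       CS         2   Hist
6          119      Bio         2   Hist
7           14     Math         2    Bio
10          76     Econ         1   Chem
group by course, max of grade_rank:
        grade_rank
course            
Bio             14
Chem            76
Hist           119
Phys           209
filter rows where grade_rank < 119:
        grade_rank
course            
Bio             14
Chem            76
add column grade_rank_x3 = t['grade_rank'] * 3:
        grade_rank  grade_rank_x3
course                           
Bio             14             42
Chem            76            228
Hence 42.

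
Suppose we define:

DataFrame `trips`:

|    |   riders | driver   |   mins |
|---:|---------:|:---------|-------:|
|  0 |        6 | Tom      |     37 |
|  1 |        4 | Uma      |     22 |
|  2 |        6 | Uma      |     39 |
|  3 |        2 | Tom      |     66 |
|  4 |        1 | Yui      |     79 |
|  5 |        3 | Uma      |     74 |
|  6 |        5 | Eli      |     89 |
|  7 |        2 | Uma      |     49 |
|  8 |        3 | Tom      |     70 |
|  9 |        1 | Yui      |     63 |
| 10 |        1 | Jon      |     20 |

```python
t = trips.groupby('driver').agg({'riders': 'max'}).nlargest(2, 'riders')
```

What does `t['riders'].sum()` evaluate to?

12

group by driver, max of riders:
        riders
driver        
Eli          5
Jon          1
Tom          6
Uma          6
Yui          1
take 2 rows with largest riders:
        riders
driver        
Tom          6
Uma          6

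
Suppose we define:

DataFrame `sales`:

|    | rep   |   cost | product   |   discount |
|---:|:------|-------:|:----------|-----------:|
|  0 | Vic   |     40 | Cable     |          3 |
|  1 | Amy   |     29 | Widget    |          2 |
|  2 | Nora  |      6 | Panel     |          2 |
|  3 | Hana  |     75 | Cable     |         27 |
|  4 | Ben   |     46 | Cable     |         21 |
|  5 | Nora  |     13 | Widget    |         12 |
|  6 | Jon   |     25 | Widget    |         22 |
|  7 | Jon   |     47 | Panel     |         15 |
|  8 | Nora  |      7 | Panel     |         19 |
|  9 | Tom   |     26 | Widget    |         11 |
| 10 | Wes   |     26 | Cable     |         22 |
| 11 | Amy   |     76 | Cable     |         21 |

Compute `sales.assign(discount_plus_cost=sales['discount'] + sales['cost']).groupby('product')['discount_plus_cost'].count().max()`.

5

add column discount_plus_cost = sales['discount'] + sales['cost']:
     rep  cost product  discount  discount_plus_cost
0    Vic    40   Cable         3                  43
1    Amy    29  Widget         2                  31
2   Nora     6   Panel         2                   8
3   Hana    75   Cable        27                 102
4    Ben    46   Cable        21                  67
5   Nora    13  Widget        12                  25
6    Jon    25  Widget        22                  47
7    Jon    47   Panel        15                  62
8   Nora     7   Panel        19                  26
9    Tom    26  Widget        11                  37
10   Wes    26   Cable        22                  48
11   Amy    76   Cable        21                  97
group by product, count of discount_plus_cost:
product
Cable     5
Panel     3
Widget    4
Name: discount_plus_cost, dtype: int64
Taking the max of the resulting series gives 5.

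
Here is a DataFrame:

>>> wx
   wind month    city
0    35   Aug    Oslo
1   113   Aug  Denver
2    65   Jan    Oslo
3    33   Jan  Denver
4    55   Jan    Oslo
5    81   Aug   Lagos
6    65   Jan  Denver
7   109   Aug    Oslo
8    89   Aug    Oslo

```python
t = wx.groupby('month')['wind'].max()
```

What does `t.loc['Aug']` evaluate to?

113

group by month, max of wind:
month
Aug    113
Jan     65
Name: wind, dtype: int64
Reading off the value at index 'Aug', we get 113.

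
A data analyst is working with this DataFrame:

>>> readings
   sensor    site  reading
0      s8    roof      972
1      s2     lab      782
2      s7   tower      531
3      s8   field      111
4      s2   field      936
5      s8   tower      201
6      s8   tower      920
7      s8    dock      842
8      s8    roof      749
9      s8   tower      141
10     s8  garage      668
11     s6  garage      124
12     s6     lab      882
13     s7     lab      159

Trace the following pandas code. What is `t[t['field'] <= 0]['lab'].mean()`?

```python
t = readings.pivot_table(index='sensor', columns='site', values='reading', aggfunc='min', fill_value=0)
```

520.5

pivot: rows=sensor, cols=site, min(reading):
site    dock  field  garage  lab  roof  tower
sensor                                       
s2         0    936       0  782     0      0
s6         0      0     124  882     0      0
s7         0      0       0  159     0    531
s8       842    111     668    0   749    141
filter rows where field <= 0:
site    dock  field  garage  lab  roof  tower
sensor                                       
s6         0      0     124  882     0      0
s7         0      0       0  159     0    531
So mean() = 520.5.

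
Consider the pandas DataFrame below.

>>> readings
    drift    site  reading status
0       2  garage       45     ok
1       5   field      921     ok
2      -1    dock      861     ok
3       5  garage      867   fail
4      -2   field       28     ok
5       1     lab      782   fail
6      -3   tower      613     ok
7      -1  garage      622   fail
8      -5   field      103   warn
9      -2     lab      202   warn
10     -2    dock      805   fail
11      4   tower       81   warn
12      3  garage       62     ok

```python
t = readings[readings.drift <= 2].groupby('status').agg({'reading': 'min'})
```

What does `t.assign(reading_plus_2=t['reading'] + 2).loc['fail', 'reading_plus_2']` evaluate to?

624

filter rows where drift <= 2:
    drift    site  reading status
0       2  garage       45     ok
2      -1    dock      861     ok
4      -2   field       28     ok
5       1     lab      782   fail
6      -3   tower      613     ok
7      -1  garage      622   fail
8      -5   field      103   warn
9      -2     lab      202   warn
10     -2    dock      805   fail
group by status, min of reading:
        reading
status         
fail        622
ok           28
warn        103
add column reading_plus_2 = t['reading'] + 2:
        reading  reading_plus_2
status                         
fail        622             624
ok           28              30
warn        103             105
Hence 624.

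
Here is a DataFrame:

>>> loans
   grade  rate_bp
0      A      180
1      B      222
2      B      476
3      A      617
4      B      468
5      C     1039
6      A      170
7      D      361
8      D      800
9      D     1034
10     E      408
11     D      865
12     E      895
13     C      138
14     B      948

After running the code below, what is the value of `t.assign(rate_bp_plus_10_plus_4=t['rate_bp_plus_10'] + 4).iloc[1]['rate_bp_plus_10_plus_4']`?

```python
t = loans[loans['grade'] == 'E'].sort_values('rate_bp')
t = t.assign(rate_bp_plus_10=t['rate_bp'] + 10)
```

909

filter rows where grade == 'E':
   grade  rate_bp
10     E      408
12     E      895
sort by rate_bp:
   grade  rate_bp
10     E      408
12     E      895
add column rate_bp_plus_10 = t['rate_bp'] + 10:
   grade  rate_bp  rate_bp_plus_10
10     E      408              418
12     E      895              905
add column rate_bp_plus_10_plus_4 = t['rate_bp_plus_10'] + 4:
   grade  rate_bp  rate_bp_plus_10  rate_bp_plus_10_plus_4
10     E      408              418                     422
12     E      895              905                     909
Then the value at position 1, column 'rate_bp_plus_10_plus_4': 909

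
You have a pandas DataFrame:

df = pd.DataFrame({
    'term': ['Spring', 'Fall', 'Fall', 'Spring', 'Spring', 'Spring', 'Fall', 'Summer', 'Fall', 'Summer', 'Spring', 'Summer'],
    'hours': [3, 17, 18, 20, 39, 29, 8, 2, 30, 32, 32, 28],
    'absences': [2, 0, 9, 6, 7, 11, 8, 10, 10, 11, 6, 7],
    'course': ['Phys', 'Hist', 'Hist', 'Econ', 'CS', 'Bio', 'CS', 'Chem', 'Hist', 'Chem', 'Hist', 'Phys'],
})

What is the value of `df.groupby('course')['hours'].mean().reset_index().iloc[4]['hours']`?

group by course, mean of hours:
course
Bio     29.00
CS      23.50
Chem    17.00
Econ    20.00
Hist    24.25
Phys    15.50
Name: hours, dtype: float64
reset_index():
  course  hours
0    Bio  29.00
1     CS  23.50
2   Chem  17.00
3   Econ  20.00
4   Hist  24.25
5   Phys  15.50
Finally, value at position 4, column 'hours' = 24.25.

24.25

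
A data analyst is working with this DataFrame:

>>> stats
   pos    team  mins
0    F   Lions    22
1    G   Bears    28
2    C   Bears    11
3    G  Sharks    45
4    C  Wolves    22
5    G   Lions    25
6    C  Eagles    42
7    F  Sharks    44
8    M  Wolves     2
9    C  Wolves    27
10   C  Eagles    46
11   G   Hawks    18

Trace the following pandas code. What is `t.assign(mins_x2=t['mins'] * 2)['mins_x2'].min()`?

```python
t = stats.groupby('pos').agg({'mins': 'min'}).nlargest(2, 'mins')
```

36

group by pos, min of mins:
     mins
pos      
C      11
F      22
G      18
M       2
take 2 rows with largest mins:
     mins
pos      
F      22
G      18
add column mins_x2 = t['mins'] * 2:
     mins  mins_x2
pos               
F      22       44
G      18       36
Hence 36.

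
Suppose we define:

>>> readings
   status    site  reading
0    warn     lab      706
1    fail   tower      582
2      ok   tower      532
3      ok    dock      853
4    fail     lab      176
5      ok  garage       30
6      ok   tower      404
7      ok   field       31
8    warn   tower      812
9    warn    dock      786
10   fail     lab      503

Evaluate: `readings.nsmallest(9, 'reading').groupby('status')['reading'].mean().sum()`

1415.58333333

take 9 rows with smallest reading:
   status    site  reading
5      ok  garage       30
7      ok   field       31
4    fail     lab      176
6      ok   tower      404
10   fail     lab      503
2      ok   tower      532
1    fail   tower      582
0    warn     lab      706
9    warn    dock      786
group by status, mean of reading:
status
fail    420.333333
ok      249.250000
warn    746.000000
Name: reading, dtype: float64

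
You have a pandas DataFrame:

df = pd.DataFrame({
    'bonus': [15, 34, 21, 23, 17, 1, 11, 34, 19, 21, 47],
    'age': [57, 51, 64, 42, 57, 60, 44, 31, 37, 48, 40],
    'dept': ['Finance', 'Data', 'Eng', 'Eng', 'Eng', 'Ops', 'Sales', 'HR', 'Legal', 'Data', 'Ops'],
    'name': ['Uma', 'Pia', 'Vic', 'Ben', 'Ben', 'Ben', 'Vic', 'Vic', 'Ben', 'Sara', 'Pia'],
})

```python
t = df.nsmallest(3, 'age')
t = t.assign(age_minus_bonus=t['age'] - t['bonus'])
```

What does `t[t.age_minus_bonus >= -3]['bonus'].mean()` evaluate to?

take 3 rows with smallest age:
    bonus  age   dept name
7      34   31     HR  Vic
8      19   37  Legal  Ben
10     47   40    Ops  Pia
add column age_minus_bonus = t['age'] - t['bonus']:
    bonus  age   dept name  age_minus_bonus
7      34   31     HR  Vic               -3
8      19   37  Legal  Ben               18
10     47   40    Ops  Pia               -7
filter rows where age_minus_bonus >= -3:
   bonus  age   dept name  age_minus_bonus
7     34   31     HR  Vic               -3
8     19   37  Legal  Ben               18
mean of column 'bonus' → 26.5

26.5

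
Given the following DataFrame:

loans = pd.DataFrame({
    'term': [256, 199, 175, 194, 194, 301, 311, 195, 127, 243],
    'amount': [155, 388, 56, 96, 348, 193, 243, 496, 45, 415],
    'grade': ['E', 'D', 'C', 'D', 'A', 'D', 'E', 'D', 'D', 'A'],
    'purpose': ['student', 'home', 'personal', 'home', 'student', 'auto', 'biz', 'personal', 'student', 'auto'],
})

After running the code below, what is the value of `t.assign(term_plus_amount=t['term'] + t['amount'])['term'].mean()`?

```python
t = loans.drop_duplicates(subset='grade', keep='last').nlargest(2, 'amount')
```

277.0

drop duplicate grade (keep=last):
   term  amount grade   purpose
2   175      56     C  personal
6   311     243     E       biz
8   127      45     D   student
9   243     415     A      auto
take 2 rows with largest amount:
   term  amount grade purpose
9   243     415     A    auto
6   311     243     E     biz
add column term_plus_amount = t['term'] + t['amount']:
   term  amount grade purpose  term_plus_amount
9   243     415     A    auto               658
6   311     243     E     biz               554
Finally, mean of column 'term' = 277.0.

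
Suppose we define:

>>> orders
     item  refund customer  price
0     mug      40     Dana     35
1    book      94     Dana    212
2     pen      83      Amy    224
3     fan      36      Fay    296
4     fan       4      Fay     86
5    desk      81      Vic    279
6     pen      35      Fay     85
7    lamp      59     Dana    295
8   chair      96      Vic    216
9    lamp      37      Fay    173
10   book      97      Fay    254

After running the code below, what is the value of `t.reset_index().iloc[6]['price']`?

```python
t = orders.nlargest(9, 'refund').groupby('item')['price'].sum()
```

224

take 9 rows with largest refund:
     item  refund customer  price
10   book      97      Fay    254
8   chair      96      Vic    216
1    book      94     Dana    212
2     pen      83      Amy    224
5    desk      81      Vic    279
7    lamp      59     Dana    295
0     mug      40     Dana     35
9    lamp      37      Fay    173
3     fan      36      Fay    296
group by item, sum of price:
item
book     466
chair    216
desk     279
fan      296
lamp     468
mug       35
pen      224
Name: price, dtype: int64
reset_index():
    item  price
0   book    466
1  chair    216
2   desk    279
3    fan    296
4   lamp    468
5    mug     35
6    pen    224
The value at position 6, column 'price' is 224.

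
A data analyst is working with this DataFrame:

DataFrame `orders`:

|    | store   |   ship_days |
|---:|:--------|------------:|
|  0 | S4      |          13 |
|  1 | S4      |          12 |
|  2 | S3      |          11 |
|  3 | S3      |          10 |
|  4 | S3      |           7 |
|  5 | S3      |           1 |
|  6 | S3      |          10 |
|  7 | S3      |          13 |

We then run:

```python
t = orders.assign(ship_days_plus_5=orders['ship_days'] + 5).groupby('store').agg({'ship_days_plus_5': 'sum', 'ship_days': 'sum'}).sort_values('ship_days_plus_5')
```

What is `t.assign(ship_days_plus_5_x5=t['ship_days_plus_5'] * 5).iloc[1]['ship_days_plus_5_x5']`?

add column ship_days_plus_5 = orders['ship_days'] + 5:
  store  ship_days  ship_days_plus_5
0    S4         13                18
1    S4         12                17
2    S3         11                16
3    S3         10                15
4    S3          7                12
5    S3          1                 6
6    S3         10                15
7    S3         13                18
group by store: sum(ship_days_plus_5), sum(ship_days):
       ship_days_plus_5  ship_days
store                             
S3                   82         52
S4                   35         25
sort by ship_days_plus_5:
       ship_days_plus_5  ship_days
store                             
S4                   35         25
S3                   82         52
add column ship_days_plus_5_x5 = t['ship_days_plus_5'] * 5:
       ship_days_plus_5  ship_days  ship_days_plus_5_x5
store                                                  
S4                   35         25                  175
S3                   82         52                  410
Taking the value at position 1, column 'ship_days_plus_5_x5' gives 410.

410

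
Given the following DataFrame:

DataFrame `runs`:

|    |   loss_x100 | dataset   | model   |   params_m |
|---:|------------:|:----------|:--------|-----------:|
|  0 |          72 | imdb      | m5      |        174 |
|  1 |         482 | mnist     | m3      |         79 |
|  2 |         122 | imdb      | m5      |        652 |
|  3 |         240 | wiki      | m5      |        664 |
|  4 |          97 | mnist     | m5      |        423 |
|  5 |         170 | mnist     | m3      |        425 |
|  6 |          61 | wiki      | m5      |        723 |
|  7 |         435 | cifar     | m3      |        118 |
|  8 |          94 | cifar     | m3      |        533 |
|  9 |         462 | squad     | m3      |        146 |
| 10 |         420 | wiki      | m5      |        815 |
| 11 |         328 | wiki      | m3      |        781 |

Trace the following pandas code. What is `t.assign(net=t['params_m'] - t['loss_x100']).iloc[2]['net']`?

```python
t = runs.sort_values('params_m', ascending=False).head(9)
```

662

sort by params_m descending:
    loss_x100 dataset model  params_m
10        420    wiki    m5       815
11        328    wiki    m3       781
6          61    wiki    m5       723
3         240    wiki    m5       664
2         122    imdb    m5       652
8          94   cifar    m3       533
5         170   mnist    m3       425
4          97   mnist    m5       423
0          72    imdb    m5       174
9         462   squad    m3       146
7         435   cifar    m3       118
1         482   mnist    m3        79
take first 9 rows:
    loss_x100 dataset model  params_m
10        420    wiki    m5       815
11        328    wiki    m3       781
6          61    wiki    m5       723
3         240    wiki    m5       664
2         122    imdb    m5       652
8          94   cifar    m3       533
5         170   mnist    m3       425
4          97   mnist    m5       423
0          72    imdb    m5       174
add column net = t['params_m'] - t['loss_x100']:
    loss_x100 dataset model  params_m  net
10        420    wiki    m5       815  395
11        328    wiki    m3       781  453
6          61    wiki    m5       723  662
3         240    wiki    m5       664  424
2         122    imdb    m5       652  530
8          94   cifar    m3       533  439
5         170   mnist    m3       425  255
4          97   mnist    m5       423  326
0          72    imdb    m5       174  102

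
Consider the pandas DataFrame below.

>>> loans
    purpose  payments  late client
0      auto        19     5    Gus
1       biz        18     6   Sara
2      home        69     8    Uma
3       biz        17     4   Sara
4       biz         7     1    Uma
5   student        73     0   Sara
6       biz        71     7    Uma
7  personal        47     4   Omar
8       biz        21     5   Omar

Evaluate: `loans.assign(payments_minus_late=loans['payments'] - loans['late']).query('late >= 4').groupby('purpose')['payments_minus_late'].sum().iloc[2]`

61

add column payments_minus_late = loans['payments'] - loans['late']:
    purpose  payments  late client  payments_minus_late
0      auto        19     5    Gus                   14
1       biz        18     6   Sara                   12
2      home        69     8    Uma                   61
3       biz        17     4   Sara                   13
4       biz         7     1    Uma                    6
5   student        73     0   Sara                   73
6       biz        71     7    Uma                   64
7  personal        47     4   Omar                   43
8       biz        21     5   Omar                   16
filter rows where late >= 4:
    purpose  payments  late client  payments_minus_late
0      auto        19     5    Gus                   14
1       biz        18     6   Sara                   12
2      home        69     8    Uma                   61
3       biz        17     4   Sara                   13
6       biz        71     7    Uma                   64
7  personal        47     4   Omar                   43
8       biz        21     5   Omar                   16
group by purpose, sum of payments_minus_late:
purpose
auto         14
biz         105
home         61
personal     43
Name: payments_minus_late, dtype: int64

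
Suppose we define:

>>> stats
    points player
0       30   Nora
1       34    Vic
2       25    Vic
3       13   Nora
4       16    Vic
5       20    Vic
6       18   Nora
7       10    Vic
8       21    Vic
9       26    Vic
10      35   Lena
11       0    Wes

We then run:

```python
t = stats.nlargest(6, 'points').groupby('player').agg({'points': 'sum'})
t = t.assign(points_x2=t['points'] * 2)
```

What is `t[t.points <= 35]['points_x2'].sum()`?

130

take 6 rows with largest points:
    points player
10      35   Lena
1       34    Vic
0       30   Nora
9       26    Vic
2       25    Vic
8       21    Vic
group by player, sum of points:
        points
player        
Lena        35
Nora        30
Vic        106
add column points_x2 = t['points'] * 2:
        points  points_x2
player                   
Lena        35         70
Nora        30         60
Vic        106        212
filter rows where points <= 35:
        points  points_x2
player                   
Lena        35         70
Nora        30         60
Taking the sum of column 'points_x2' gives 130.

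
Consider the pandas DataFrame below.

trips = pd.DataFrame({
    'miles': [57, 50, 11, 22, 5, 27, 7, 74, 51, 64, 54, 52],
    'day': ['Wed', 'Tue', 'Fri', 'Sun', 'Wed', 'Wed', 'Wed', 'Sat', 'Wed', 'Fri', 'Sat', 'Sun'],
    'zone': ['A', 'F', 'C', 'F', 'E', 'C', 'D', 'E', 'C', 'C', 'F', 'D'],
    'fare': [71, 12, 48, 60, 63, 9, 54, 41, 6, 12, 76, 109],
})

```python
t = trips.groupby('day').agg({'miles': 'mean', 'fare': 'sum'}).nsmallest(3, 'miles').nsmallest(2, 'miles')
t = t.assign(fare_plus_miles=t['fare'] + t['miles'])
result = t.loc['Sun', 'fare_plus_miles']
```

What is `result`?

group by day: mean(miles), sum(fare):
     miles  fare
day             
Fri   37.5    60
Sat   64.0   117
Sun   37.0   169
Tue   50.0    12
Wed   29.4   203
take 3 rows with smallest miles:
     miles  fare
day             
Wed   29.4   203
Sun   37.0   169
Fri   37.5    60
take 2 rows with smallest miles:
     miles  fare
day             
Wed   29.4   203
Sun   37.0   169
add column fare_plus_miles = t['fare'] + t['miles']:
     miles  fare  fare_plus_miles
day                              
Wed   29.4   203            232.4
Sun   37.0   169            206.0
Then the value at row 'Sun', column 'fare_plus_miles': 206.0

206.0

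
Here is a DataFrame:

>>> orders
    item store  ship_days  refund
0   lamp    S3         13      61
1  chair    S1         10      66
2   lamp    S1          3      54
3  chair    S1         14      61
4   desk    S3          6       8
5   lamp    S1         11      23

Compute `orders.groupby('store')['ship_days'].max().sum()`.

27

group by store, max of ship_days:
store
S1    14
S3    13
Name: ship_days, dtype: int64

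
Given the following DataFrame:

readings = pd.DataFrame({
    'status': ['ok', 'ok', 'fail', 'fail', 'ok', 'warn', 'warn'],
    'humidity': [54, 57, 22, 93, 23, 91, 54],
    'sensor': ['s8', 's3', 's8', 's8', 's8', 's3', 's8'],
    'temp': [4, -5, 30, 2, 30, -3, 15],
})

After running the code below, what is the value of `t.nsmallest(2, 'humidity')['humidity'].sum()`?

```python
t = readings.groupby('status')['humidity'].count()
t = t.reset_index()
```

group by status, count of humidity:
status
fail    2
ok      3
warn    2
Name: humidity, dtype: int64
reset_index():
  status  humidity
0   fail         2
1     ok         3
2   warn         2
take 2 rows with smallest humidity:
  status  humidity
0   fail         2
2   warn         2
So sum() = 4.

4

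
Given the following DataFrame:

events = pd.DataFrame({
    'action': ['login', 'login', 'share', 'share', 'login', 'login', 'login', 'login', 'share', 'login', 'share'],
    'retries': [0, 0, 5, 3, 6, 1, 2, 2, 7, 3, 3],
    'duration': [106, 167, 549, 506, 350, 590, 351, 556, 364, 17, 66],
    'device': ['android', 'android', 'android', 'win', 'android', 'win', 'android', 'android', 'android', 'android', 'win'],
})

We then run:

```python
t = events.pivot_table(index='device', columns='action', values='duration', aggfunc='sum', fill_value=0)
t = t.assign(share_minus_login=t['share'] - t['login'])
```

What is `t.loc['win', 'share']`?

pivot: rows=device, cols=action, sum(duration):
action   login  share
device               
android   1547    913
win        590    572
add column share_minus_login = t['share'] - t['login']:
action   login  share  share_minus_login
device                                  
android   1547    913               -634
win        590    572                -18
The value at row 'win', column 'share' is 572.

572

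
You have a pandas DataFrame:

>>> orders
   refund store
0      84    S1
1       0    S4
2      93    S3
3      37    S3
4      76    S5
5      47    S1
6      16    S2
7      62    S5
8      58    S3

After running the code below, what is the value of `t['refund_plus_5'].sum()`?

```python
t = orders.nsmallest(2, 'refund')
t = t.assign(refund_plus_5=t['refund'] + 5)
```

26

take 2 rows with smallest refund:
   refund store
1       0    S4
6      16    S2
add column refund_plus_5 = t['refund'] + 5:
   refund store  refund_plus_5
1       0    S4              5
6      16    S2             21
Then the sum of column 'refund_plus_5': 26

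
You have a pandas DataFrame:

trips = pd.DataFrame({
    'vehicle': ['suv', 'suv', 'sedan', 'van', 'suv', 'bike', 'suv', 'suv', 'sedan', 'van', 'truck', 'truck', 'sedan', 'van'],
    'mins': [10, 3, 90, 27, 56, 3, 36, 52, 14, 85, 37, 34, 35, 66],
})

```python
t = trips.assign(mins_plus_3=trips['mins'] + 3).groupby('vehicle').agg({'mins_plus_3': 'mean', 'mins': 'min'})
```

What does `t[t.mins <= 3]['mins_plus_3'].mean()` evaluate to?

20.2

add column mins_plus_3 = trips['mins'] + 3:
   vehicle  mins  mins_plus_3
0      suv    10           13
1      suv     3            6
2    sedan    90           93
3      van    27           30
4      suv    56           59
5     bike     3            6
6      suv    36           39
7      suv    52           55
8    sedan    14           17
9      van    85           88
10   truck    37           40
11   truck    34           37
12   sedan    35           38
13     van    66           69
group by vehicle: mean(mins_plus_3), min(mins):
         mins_plus_3  mins
vehicle                   
bike        6.000000     3
sedan      49.333333    14
suv        34.400000     3
truck      38.500000    34
van        62.333333    27
filter rows where mins <= 3:
         mins_plus_3  mins
vehicle                   
bike             6.0     3
suv             34.4     3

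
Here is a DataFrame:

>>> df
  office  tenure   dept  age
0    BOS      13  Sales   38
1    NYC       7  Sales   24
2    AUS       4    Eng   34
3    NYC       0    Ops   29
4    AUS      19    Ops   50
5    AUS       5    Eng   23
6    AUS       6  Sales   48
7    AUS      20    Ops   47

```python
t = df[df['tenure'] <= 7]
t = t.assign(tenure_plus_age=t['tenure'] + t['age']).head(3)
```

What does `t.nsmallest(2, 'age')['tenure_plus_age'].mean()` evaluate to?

filter rows where tenure <= 7:
  office  tenure   dept  age
1    NYC       7  Sales   24
2    AUS       4    Eng   34
3    NYC       0    Ops   29
5    AUS       5    Eng   23
6    AUS       6  Sales   48
add column tenure_plus_age = t['tenure'] + t['age']:
  office  tenure   dept  age  tenure_plus_age
1    NYC       7  Sales   24               31
2    AUS       4    Eng   34               38
3    NYC       0    Ops   29               29
5    AUS       5    Eng   23               28
6    AUS       6  Sales   48               54
take first 3 rows:
  office  tenure   dept  age  tenure_plus_age
1    NYC       7  Sales   24               31
2    AUS       4    Eng   34               38
3    NYC       0    Ops   29               29
take 2 rows with smallest age:
  office  tenure   dept  age  tenure_plus_age
1    NYC       7  Sales   24               31
3    NYC       0    Ops   29               29
Then the mean of column 'tenure_plus_age': 30.0

30.0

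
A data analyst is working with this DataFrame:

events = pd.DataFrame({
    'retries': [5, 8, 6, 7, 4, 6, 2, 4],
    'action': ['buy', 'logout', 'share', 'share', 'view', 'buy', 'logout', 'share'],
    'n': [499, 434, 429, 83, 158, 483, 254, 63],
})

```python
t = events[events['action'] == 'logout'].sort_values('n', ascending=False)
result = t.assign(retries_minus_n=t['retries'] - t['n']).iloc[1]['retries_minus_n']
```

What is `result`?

filter rows where action == 'logout':
   retries  action    n
1        8  logout  434
6        2  logout  254
sort by n descending:
   retries  action    n
1        8  logout  434
6        2  logout  254
add column retries_minus_n = t['retries'] - t['n']:
   retries  action    n  retries_minus_n
1        8  logout  434             -426
6        2  logout  254             -252
The value at position 1, column 'retries_minus_n' is -252.

-252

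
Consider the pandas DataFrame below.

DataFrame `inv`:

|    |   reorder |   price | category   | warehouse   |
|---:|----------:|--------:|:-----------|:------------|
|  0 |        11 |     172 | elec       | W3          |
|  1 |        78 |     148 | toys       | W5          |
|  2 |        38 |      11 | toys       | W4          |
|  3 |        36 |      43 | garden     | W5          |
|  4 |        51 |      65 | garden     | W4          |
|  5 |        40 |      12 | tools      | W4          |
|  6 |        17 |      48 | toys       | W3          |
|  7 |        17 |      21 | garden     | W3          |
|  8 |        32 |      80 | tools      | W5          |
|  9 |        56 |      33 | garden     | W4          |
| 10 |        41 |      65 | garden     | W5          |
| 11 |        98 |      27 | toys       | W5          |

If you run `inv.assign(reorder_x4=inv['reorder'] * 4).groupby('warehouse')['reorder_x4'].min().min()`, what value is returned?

44

add column reorder_x4 = inv['reorder'] * 4:
    reorder  price category warehouse  reorder_x4
0        11    172     elec        W3          44
1        78    148     toys        W5         312
2        38     11     toys        W4         152
3        36     43   garden        W5         144
4        51     65   garden        W4         204
5        40     12    tools        W4         160
6        17     48     toys        W3          68
7        17     21   garden        W3          68
8        32     80    tools        W5         128
9        56     33   garden        W4         224
10       41     65   garden        W5         164
11       98     27     toys        W5         392
group by warehouse, min of reorder_x4:
warehouse
W3     44
W4    152
W5    128
Name: reorder_x4, dtype: int64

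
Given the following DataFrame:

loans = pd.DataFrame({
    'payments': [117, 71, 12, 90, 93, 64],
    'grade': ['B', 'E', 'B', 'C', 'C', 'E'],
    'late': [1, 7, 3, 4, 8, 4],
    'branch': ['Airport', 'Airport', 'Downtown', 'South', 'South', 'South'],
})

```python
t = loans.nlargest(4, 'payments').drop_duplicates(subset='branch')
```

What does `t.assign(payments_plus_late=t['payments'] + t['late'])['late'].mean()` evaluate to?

take 4 rows with largest payments:
   payments grade  late   branch
0       117     B     1  Airport
4        93     C     8    South
3        90     C     4    South
1        71     E     7  Airport
drop duplicate branch (keep=first):
   payments grade  late   branch
0       117     B     1  Airport
4        93     C     8    South
add column payments_plus_late = t['payments'] + t['late']:
   payments grade  late   branch  payments_plus_late
0       117     B     1  Airport                 118
4        93     C     8    South                 101

4.5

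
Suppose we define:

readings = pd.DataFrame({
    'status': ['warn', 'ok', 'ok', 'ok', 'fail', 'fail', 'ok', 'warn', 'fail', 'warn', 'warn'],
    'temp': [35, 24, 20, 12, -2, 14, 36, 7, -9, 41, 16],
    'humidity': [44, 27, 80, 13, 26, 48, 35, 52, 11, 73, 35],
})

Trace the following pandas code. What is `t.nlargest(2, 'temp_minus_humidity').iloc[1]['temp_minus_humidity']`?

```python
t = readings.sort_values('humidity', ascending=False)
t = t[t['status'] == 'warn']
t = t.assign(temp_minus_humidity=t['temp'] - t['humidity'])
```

-19

sort by humidity descending:
   status  temp  humidity
2      ok    20        80
9    warn    41        73
7    warn     7        52
5    fail    14        48
0    warn    35        44
6      ok    36        35
10   warn    16        35
1      ok    24        27
4    fail    -2        26
3      ok    12        13
8    fail    -9        11
filter rows where status == 'warn':
   status  temp  humidity
9    warn    41        73
7    warn     7        52
0    warn    35        44
10   warn    16        35
add column temp_minus_humidity = t['temp'] - t['humidity']:
   status  temp  humidity  temp_minus_humidity
9    warn    41        73                  -32
7    warn     7        52                  -45
0    warn    35        44                   -9
10   warn    16        35                  -19
take 2 rows with largest temp_minus_humidity:
   status  temp  humidity  temp_minus_humidity
0    warn    35        44                   -9
10   warn    16        35                  -19
value at position 1, column 'temp_minus_humidity' → -19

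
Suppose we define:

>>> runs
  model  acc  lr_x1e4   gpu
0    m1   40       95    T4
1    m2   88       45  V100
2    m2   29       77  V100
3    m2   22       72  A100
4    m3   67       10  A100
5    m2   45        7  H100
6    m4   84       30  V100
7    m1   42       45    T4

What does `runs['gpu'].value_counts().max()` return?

value_counts of gpu:
gpu
V100    3
T4      2
A100    2
H100    1
Name: count, dtype: int64

3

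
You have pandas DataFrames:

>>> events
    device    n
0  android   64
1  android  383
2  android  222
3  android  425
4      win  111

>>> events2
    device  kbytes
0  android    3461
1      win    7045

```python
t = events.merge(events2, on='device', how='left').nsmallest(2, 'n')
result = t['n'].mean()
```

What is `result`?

merge on 'device' (how='left') → 5 rows:
    device    n  kbytes
0  android   64    3461
1  android  383    3461
2  android  222    3461
3  android  425    3461
4      win  111    7045
take 2 rows with smallest n:
    device    n  kbytes
0  android   64    3461
4      win  111    7045
Hence 87.5.

87.5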